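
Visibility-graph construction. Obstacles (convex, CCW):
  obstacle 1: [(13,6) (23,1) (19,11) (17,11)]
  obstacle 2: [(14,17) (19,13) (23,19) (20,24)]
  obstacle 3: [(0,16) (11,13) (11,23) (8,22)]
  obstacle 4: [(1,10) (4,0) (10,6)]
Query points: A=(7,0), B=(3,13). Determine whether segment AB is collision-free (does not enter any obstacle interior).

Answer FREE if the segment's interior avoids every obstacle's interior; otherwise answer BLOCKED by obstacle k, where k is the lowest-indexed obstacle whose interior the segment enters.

BLOCKED by obstacle 4

Obstacle 1 [(13,6) (23,1) (19,11) (17,11)]:
  edge (13,6)–(23,1): clear
  edge (23,1)–(19,11): clear
  edge (19,11)–(17,11): clear
  edge (17,11)–(13,6): clear
  midpoint (5,13/2) outside
  → clear
Obstacle 2 [(14,17) (19,13) (23,19) (20,24)]:
  edge (14,17)–(19,13): clear
  edge (19,13)–(23,19): clear
  edge (23,19)–(20,24): clear
  edge (20,24)–(14,17): clear
  midpoint (5,13/2) outside
  → clear
Obstacle 3 [(0,16) (11,13) (11,23) (8,22)]:
  edge (0,16)–(11,13): clear
  edge (11,13)–(11,23): clear
  edge (11,23)–(8,22): clear
  edge (8,22)–(0,16): clear
  midpoint (5,13/2) outside
  → clear
Obstacle 4 [(1,10) (4,0) (10,6)]:
  edge (1,10)–(4,0): clear
  edge (4,0)–(10,6): crosses AB
  edge (10,6)–(1,10): crosses AB
  → BLOCKED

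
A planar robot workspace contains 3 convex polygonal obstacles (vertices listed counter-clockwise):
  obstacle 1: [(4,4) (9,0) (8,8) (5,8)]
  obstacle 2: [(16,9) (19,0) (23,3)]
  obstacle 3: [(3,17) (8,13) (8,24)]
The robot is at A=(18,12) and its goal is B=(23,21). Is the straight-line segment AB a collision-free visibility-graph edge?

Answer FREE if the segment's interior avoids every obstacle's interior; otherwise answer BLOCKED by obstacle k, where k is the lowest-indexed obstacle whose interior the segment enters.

FREE

Obstacle 1 [(4,4) (9,0) (8,8) (5,8)]:
  edge (4,4)–(9,0): clear
  edge (9,0)–(8,8): clear
  edge (8,8)–(5,8): clear
  edge (5,8)–(4,4): clear
  midpoint (41/2,33/2) outside
  → clear
Obstacle 2 [(16,9) (19,0) (23,3)]:
  edge (16,9)–(19,0): clear
  edge (19,0)–(23,3): clear
  edge (23,3)–(16,9): clear
  midpoint (41/2,33/2) outside
  → clear
Obstacle 3 [(3,17) (8,13) (8,24)]:
  edge (3,17)–(8,13): clear
  edge (8,13)–(8,24): clear
  edge (8,24)–(3,17): clear
  midpoint (41/2,33/2) outside
  → clear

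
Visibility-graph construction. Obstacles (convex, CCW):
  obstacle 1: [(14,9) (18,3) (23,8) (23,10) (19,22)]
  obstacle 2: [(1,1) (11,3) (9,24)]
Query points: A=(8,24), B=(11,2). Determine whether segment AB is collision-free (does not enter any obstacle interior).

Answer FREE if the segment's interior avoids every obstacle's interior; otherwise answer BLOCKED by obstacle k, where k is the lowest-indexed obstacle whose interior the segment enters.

BLOCKED by obstacle 2

Obstacle 1 [(14,9) (18,3) (23,8) (23,10) (19,22)]:
  edge (14,9)–(18,3): clear
  edge (18,3)–(23,8): clear
  edge (23,8)–(23,10): clear
  edge (23,10)–(19,22): clear
  edge (19,22)–(14,9): clear
  midpoint (19/2,13) outside
  → clear
Obstacle 2 [(1,1) (11,3) (9,24)]:
  edge (1,1)–(11,3): crosses AB
  edge (11,3)–(9,24): clear
  edge (9,24)–(1,1): crosses AB
  → BLOCKED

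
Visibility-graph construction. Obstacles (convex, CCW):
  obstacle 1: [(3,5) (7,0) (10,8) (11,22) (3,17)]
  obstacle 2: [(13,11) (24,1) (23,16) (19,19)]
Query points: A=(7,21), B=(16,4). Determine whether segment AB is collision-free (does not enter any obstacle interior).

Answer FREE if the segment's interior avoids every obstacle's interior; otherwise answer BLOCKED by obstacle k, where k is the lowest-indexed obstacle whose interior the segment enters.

Obstacle 1 [(3,5) (7,0) (10,8) (11,22) (3,17)]:
  edge (3,5)–(7,0): clear
  edge (7,0)–(10,8): clear
  edge (10,8)–(11,22): crosses AB
  edge (11,22)–(3,17): crosses AB
  edge (3,17)–(3,5): clear
  → BLOCKED
Obstacle 2 [(13,11) (24,1) (23,16) (19,19)]:
  edge (13,11)–(24,1): clear
  edge (24,1)–(23,16): clear
  edge (23,16)–(19,19): clear
  edge (19,19)–(13,11): clear
  midpoint (23/2,25/2) outside
  → clear

BLOCKED by obstacle 1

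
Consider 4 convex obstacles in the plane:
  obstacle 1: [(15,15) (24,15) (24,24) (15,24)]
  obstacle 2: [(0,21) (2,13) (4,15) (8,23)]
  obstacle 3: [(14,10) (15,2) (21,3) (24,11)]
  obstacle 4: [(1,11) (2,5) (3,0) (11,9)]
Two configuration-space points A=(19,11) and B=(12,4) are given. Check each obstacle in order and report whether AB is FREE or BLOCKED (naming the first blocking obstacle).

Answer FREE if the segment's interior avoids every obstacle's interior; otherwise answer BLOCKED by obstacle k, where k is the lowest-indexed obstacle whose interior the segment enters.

BLOCKED by obstacle 3

Obstacle 1 [(15,15) (24,15) (24,24) (15,24)]:
  edge (15,15)–(24,15): clear
  edge (24,15)–(24,24): clear
  edge (24,24)–(15,24): clear
  edge (15,24)–(15,15): clear
  midpoint (31/2,15/2) outside
  → clear
Obstacle 2 [(0,21) (2,13) (4,15) (8,23)]:
  edge (0,21)–(2,13): clear
  edge (2,13)–(4,15): clear
  edge (4,15)–(8,23): clear
  edge (8,23)–(0,21): clear
  midpoint (31/2,15/2) outside
  → clear
Obstacle 3 [(14,10) (15,2) (21,3) (24,11)]:
  edge (14,10)–(15,2): crosses AB
  edge (15,2)–(21,3): clear
  edge (21,3)–(24,11): clear
  edge (24,11)–(14,10): crosses AB
  → BLOCKED
Obstacle 4 [(1,11) (2,5) (3,0) (11,9)]:
  edge (1,11)–(2,5): clear
  edge (2,5)–(3,0): clear
  edge (3,0)–(11,9): clear
  edge (11,9)–(1,11): clear
  midpoint (31/2,15/2) outside
  → clear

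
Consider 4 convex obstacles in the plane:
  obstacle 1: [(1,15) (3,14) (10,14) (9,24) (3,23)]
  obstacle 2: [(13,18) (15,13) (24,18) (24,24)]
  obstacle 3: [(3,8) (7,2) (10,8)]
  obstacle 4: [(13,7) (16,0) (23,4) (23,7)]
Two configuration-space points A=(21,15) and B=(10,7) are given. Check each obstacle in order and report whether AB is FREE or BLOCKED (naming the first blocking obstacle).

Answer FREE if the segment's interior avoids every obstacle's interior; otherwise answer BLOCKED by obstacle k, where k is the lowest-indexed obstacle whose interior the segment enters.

Obstacle 1 [(1,15) (3,14) (10,14) (9,24) (3,23)]:
  edge (1,15)–(3,14): clear
  edge (3,14)–(10,14): clear
  edge (10,14)–(9,24): clear
  edge (9,24)–(3,23): clear
  edge (3,23)–(1,15): clear
  midpoint (31/2,11) outside
  → clear
Obstacle 2 [(13,18) (15,13) (24,18) (24,24)]:
  edge (13,18)–(15,13): clear
  edge (15,13)–(24,18): clear
  edge (24,18)–(24,24): clear
  edge (24,24)–(13,18): clear
  midpoint (31/2,11) outside
  → clear
Obstacle 3 [(3,8) (7,2) (10,8)]:
  edge (3,8)–(7,2): clear
  edge (7,2)–(10,8): clear
  edge (10,8)–(3,8): clear
  midpoint (31/2,11) outside
  → clear
Obstacle 4 [(13,7) (16,0) (23,4) (23,7)]:
  edge (13,7)–(16,0): clear
  edge (16,0)–(23,4): clear
  edge (23,4)–(23,7): clear
  edge (23,7)–(13,7): clear
  midpoint (31/2,11) outside
  → clear

FREE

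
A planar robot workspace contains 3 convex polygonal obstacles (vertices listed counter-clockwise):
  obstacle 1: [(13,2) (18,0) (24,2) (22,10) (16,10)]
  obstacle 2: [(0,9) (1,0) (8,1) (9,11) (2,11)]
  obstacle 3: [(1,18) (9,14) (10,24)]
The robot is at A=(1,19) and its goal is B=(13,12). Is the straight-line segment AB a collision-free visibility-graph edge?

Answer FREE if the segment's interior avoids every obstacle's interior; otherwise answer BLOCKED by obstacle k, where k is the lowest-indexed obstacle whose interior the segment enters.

BLOCKED by obstacle 3

Obstacle 1 [(13,2) (18,0) (24,2) (22,10) (16,10)]:
  edge (13,2)–(18,0): clear
  edge (18,0)–(24,2): clear
  edge (24,2)–(22,10): clear
  edge (22,10)–(16,10): clear
  edge (16,10)–(13,2): clear
  midpoint (7,31/2) outside
  → clear
Obstacle 2 [(0,9) (1,0) (8,1) (9,11) (2,11)]:
  edge (0,9)–(1,0): clear
  edge (1,0)–(8,1): clear
  edge (8,1)–(9,11): clear
  edge (9,11)–(2,11): clear
  edge (2,11)–(0,9): clear
  midpoint (7,31/2) outside
  → clear
Obstacle 3 [(1,18) (9,14) (10,24)]:
  edge (1,18)–(9,14): clear
  edge (9,14)–(10,24): crosses AB
  edge (10,24)–(1,18): crosses AB
  → BLOCKED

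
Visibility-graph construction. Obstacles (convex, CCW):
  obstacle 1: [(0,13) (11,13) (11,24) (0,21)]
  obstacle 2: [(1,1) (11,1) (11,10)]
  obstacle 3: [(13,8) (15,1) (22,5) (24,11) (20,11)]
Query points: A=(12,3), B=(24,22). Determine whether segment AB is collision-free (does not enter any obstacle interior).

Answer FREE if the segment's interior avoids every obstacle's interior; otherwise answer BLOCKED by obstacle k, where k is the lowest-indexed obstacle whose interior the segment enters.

Obstacle 1 [(0,13) (11,13) (11,24) (0,21)]:
  edge (0,13)–(11,13): clear
  edge (11,13)–(11,24): clear
  edge (11,24)–(0,21): clear
  edge (0,21)–(0,13): clear
  midpoint (18,25/2) outside
  → clear
Obstacle 2 [(1,1) (11,1) (11,10)]:
  edge (1,1)–(11,1): clear
  edge (11,1)–(11,10): clear
  edge (11,10)–(1,1): clear
  midpoint (18,25/2) outside
  → clear
Obstacle 3 [(13,8) (15,1) (22,5) (24,11) (20,11)]:
  edge (13,8)–(15,1): crosses AB
  edge (15,1)–(22,5): clear
  edge (22,5)–(24,11): clear
  edge (24,11)–(20,11): clear
  edge (20,11)–(13,8): crosses AB
  → BLOCKED

BLOCKED by obstacle 3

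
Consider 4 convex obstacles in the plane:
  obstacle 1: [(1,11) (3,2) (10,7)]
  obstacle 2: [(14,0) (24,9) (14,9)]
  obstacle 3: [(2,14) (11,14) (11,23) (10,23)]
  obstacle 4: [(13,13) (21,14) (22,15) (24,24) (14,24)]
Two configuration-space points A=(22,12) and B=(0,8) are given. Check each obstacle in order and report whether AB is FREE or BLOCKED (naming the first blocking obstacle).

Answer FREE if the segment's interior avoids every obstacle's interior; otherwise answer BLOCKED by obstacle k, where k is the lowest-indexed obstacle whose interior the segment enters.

BLOCKED by obstacle 1

Obstacle 1 [(1,11) (3,2) (10,7)]:
  edge (1,11)–(3,2): crosses AB
  edge (3,2)–(10,7): clear
  edge (10,7)–(1,11): crosses AB
  → BLOCKED
Obstacle 2 [(14,0) (24,9) (14,9)]:
  edge (14,0)–(24,9): clear
  edge (24,9)–(14,9): clear
  edge (14,9)–(14,0): clear
  midpoint (11,10) outside
  → clear
Obstacle 3 [(2,14) (11,14) (11,23) (10,23)]:
  edge (2,14)–(11,14): clear
  edge (11,14)–(11,23): clear
  edge (11,23)–(10,23): clear
  edge (10,23)–(2,14): clear
  midpoint (11,10) outside
  → clear
Obstacle 4 [(13,13) (21,14) (22,15) (24,24) (14,24)]:
  edge (13,13)–(21,14): clear
  edge (21,14)–(22,15): clear
  edge (22,15)–(24,24): clear
  edge (24,24)–(14,24): clear
  edge (14,24)–(13,13): clear
  midpoint (11,10) outside
  → clear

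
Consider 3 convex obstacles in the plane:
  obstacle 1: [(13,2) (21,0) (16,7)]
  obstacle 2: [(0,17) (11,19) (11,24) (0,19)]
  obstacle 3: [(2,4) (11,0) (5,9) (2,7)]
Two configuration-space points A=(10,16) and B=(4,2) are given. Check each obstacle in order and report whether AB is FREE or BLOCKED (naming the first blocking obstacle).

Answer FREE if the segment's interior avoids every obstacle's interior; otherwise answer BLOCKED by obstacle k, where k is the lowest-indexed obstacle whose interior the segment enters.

Obstacle 1 [(13,2) (21,0) (16,7)]:
  edge (13,2)–(21,0): clear
  edge (21,0)–(16,7): clear
  edge (16,7)–(13,2): clear
  midpoint (7,9) outside
  → clear
Obstacle 2 [(0,17) (11,19) (11,24) (0,19)]:
  edge (0,17)–(11,19): clear
  edge (11,19)–(11,24): clear
  edge (11,24)–(0,19): clear
  edge (0,19)–(0,17): clear
  midpoint (7,9) outside
  → clear
Obstacle 3 [(2,4) (11,0) (5,9) (2,7)]:
  edge (2,4)–(11,0): crosses AB
  edge (11,0)–(5,9): crosses AB
  edge (5,9)–(2,7): clear
  edge (2,7)–(2,4): clear
  → BLOCKED

BLOCKED by obstacle 3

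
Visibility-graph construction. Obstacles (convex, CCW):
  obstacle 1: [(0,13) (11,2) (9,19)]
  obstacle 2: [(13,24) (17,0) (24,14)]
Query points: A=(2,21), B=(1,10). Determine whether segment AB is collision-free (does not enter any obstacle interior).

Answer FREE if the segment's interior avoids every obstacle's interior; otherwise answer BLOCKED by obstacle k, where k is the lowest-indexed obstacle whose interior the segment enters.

BLOCKED by obstacle 1

Obstacle 1 [(0,13) (11,2) (9,19)]:
  edge (0,13)–(11,2): crosses AB
  edge (11,2)–(9,19): clear
  edge (9,19)–(0,13): crosses AB
  → BLOCKED
Obstacle 2 [(13,24) (17,0) (24,14)]:
  edge (13,24)–(17,0): clear
  edge (17,0)–(24,14): clear
  edge (24,14)–(13,24): clear
  midpoint (3/2,31/2) outside
  → clear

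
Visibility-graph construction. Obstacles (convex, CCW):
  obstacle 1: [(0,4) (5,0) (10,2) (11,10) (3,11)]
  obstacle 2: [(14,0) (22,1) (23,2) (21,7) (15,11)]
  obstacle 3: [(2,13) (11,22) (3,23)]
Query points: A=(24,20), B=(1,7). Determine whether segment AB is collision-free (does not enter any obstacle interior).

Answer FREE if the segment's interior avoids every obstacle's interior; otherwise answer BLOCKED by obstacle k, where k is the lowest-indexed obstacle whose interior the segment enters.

Obstacle 1 [(0,4) (5,0) (10,2) (11,10) (3,11)]:
  edge (0,4)–(5,0): clear
  edge (5,0)–(10,2): clear
  edge (10,2)–(11,10): clear
  edge (11,10)–(3,11): crosses AB
  edge (3,11)–(0,4): crosses AB
  → BLOCKED
Obstacle 2 [(14,0) (22,1) (23,2) (21,7) (15,11)]:
  edge (14,0)–(22,1): clear
  edge (22,1)–(23,2): clear
  edge (23,2)–(21,7): clear
  edge (21,7)–(15,11): clear
  edge (15,11)–(14,0): clear
  midpoint (25/2,27/2) outside
  → clear
Obstacle 3 [(2,13) (11,22) (3,23)]:
  edge (2,13)–(11,22): clear
  edge (11,22)–(3,23): clear
  edge (3,23)–(2,13): clear
  midpoint (25/2,27/2) outside
  → clear

BLOCKED by obstacle 1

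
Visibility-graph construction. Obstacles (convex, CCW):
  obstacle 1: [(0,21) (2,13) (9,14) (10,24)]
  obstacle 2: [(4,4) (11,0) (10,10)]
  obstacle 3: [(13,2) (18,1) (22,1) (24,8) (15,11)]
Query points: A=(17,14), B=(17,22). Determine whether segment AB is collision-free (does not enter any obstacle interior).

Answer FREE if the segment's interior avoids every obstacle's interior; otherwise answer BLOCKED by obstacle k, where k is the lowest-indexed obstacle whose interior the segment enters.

FREE

Obstacle 1 [(0,21) (2,13) (9,14) (10,24)]:
  edge (0,21)–(2,13): clear
  edge (2,13)–(9,14): clear
  edge (9,14)–(10,24): clear
  edge (10,24)–(0,21): clear
  midpoint (17,18) outside
  → clear
Obstacle 2 [(4,4) (11,0) (10,10)]:
  edge (4,4)–(11,0): clear
  edge (11,0)–(10,10): clear
  edge (10,10)–(4,4): clear
  midpoint (17,18) outside
  → clear
Obstacle 3 [(13,2) (18,1) (22,1) (24,8) (15,11)]:
  edge (13,2)–(18,1): clear
  edge (18,1)–(22,1): clear
  edge (22,1)–(24,8): clear
  edge (24,8)–(15,11): clear
  edge (15,11)–(13,2): clear
  midpoint (17,18) outside
  → clear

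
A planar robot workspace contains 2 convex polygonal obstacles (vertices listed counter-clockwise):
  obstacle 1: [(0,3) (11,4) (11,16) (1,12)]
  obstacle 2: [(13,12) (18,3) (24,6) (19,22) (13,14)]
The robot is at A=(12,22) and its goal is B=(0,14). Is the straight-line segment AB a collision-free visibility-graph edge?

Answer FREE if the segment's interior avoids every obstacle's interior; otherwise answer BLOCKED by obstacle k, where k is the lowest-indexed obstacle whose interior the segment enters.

Obstacle 1 [(0,3) (11,4) (11,16) (1,12)]:
  edge (0,3)–(11,4): clear
  edge (11,4)–(11,16): clear
  edge (11,16)–(1,12): clear
  edge (1,12)–(0,3): clear
  midpoint (6,18) outside
  → clear
Obstacle 2 [(13,12) (18,3) (24,6) (19,22) (13,14)]:
  edge (13,12)–(18,3): clear
  edge (18,3)–(24,6): clear
  edge (24,6)–(19,22): clear
  edge (19,22)–(13,14): clear
  edge (13,14)–(13,12): clear
  midpoint (6,18) outside
  → clear

FREE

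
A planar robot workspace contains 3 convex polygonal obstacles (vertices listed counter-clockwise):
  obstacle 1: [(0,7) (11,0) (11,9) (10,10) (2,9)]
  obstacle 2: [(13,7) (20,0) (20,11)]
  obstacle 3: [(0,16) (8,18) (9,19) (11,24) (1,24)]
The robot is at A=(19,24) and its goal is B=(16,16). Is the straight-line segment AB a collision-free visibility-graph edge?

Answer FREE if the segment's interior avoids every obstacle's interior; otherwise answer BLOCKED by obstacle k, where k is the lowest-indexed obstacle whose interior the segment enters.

FREE

Obstacle 1 [(0,7) (11,0) (11,9) (10,10) (2,9)]:
  edge (0,7)–(11,0): clear
  edge (11,0)–(11,9): clear
  edge (11,9)–(10,10): clear
  edge (10,10)–(2,9): clear
  edge (2,9)–(0,7): clear
  midpoint (35/2,20) outside
  → clear
Obstacle 2 [(13,7) (20,0) (20,11)]:
  edge (13,7)–(20,0): clear
  edge (20,0)–(20,11): clear
  edge (20,11)–(13,7): clear
  midpoint (35/2,20) outside
  → clear
Obstacle 3 [(0,16) (8,18) (9,19) (11,24) (1,24)]:
  edge (0,16)–(8,18): clear
  edge (8,18)–(9,19): clear
  edge (9,19)–(11,24): clear
  edge (11,24)–(1,24): clear
  edge (1,24)–(0,16): clear
  midpoint (35/2,20) outside
  → clear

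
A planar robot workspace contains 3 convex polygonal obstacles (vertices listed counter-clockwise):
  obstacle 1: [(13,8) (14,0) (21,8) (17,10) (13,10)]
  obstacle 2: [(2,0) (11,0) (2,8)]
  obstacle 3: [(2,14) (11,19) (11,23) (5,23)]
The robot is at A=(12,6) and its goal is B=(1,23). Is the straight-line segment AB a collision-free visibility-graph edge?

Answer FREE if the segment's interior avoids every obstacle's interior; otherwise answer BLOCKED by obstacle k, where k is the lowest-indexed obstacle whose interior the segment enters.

BLOCKED by obstacle 3

Obstacle 1 [(13,8) (14,0) (21,8) (17,10) (13,10)]:
  edge (13,8)–(14,0): clear
  edge (14,0)–(21,8): clear
  edge (21,8)–(17,10): clear
  edge (17,10)–(13,10): clear
  edge (13,10)–(13,8): clear
  midpoint (13/2,29/2) outside
  → clear
Obstacle 2 [(2,0) (11,0) (2,8)]:
  edge (2,0)–(11,0): clear
  edge (11,0)–(2,8): clear
  edge (2,8)–(2,0): clear
  midpoint (13/2,29/2) outside
  → clear
Obstacle 3 [(2,14) (11,19) (11,23) (5,23)]:
  edge (2,14)–(11,19): crosses AB
  edge (11,19)–(11,23): clear
  edge (11,23)–(5,23): clear
  edge (5,23)–(2,14): crosses AB
  → BLOCKED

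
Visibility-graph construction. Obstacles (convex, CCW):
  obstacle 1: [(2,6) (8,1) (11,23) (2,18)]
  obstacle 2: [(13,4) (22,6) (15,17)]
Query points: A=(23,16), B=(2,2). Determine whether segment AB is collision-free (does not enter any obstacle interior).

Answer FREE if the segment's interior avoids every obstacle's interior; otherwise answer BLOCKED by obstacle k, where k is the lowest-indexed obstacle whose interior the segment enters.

Obstacle 1 [(2,6) (8,1) (11,23) (2,18)]:
  edge (2,6)–(8,1): crosses AB
  edge (8,1)–(11,23): crosses AB
  edge (11,23)–(2,18): clear
  edge (2,18)–(2,6): clear
  → BLOCKED
Obstacle 2 [(13,4) (22,6) (15,17)]:
  edge (13,4)–(22,6): clear
  edge (22,6)–(15,17): crosses AB
  edge (15,17)–(13,4): crosses AB
  → BLOCKED

BLOCKED by obstacle 1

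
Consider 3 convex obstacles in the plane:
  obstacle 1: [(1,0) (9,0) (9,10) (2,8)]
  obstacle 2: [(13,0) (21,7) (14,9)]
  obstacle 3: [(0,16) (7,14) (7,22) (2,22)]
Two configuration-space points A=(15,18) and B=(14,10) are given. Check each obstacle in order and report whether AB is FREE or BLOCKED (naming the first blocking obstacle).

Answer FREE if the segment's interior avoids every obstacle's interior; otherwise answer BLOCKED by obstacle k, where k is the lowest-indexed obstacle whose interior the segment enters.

FREE

Obstacle 1 [(1,0) (9,0) (9,10) (2,8)]:
  edge (1,0)–(9,0): clear
  edge (9,0)–(9,10): clear
  edge (9,10)–(2,8): clear
  edge (2,8)–(1,0): clear
  midpoint (29/2,14) outside
  → clear
Obstacle 2 [(13,0) (21,7) (14,9)]:
  edge (13,0)–(21,7): clear
  edge (21,7)–(14,9): clear
  edge (14,9)–(13,0): clear
  midpoint (29/2,14) outside
  → clear
Obstacle 3 [(0,16) (7,14) (7,22) (2,22)]:
  edge (0,16)–(7,14): clear
  edge (7,14)–(7,22): clear
  edge (7,22)–(2,22): clear
  edge (2,22)–(0,16): clear
  midpoint (29/2,14) outside
  → clear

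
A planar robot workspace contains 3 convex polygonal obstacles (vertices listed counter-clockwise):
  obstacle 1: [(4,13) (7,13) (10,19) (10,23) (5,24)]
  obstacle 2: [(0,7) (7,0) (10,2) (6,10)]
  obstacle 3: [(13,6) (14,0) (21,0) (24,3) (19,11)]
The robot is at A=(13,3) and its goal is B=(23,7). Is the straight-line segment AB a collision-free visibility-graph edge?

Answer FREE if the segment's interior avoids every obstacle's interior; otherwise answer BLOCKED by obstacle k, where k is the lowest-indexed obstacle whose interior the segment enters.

Obstacle 1 [(4,13) (7,13) (10,19) (10,23) (5,24)]:
  edge (4,13)–(7,13): clear
  edge (7,13)–(10,19): clear
  edge (10,19)–(10,23): clear
  edge (10,23)–(5,24): clear
  edge (5,24)–(4,13): clear
  midpoint (18,5) outside
  → clear
Obstacle 2 [(0,7) (7,0) (10,2) (6,10)]:
  edge (0,7)–(7,0): clear
  edge (7,0)–(10,2): clear
  edge (10,2)–(6,10): clear
  edge (6,10)–(0,7): clear
  midpoint (18,5) outside
  → clear
Obstacle 3 [(13,6) (14,0) (21,0) (24,3) (19,11)]:
  edge (13,6)–(14,0): crosses AB
  edge (14,0)–(21,0): clear
  edge (21,0)–(24,3): clear
  edge (24,3)–(19,11): crosses AB
  edge (19,11)–(13,6): clear
  → BLOCKED

BLOCKED by obstacle 3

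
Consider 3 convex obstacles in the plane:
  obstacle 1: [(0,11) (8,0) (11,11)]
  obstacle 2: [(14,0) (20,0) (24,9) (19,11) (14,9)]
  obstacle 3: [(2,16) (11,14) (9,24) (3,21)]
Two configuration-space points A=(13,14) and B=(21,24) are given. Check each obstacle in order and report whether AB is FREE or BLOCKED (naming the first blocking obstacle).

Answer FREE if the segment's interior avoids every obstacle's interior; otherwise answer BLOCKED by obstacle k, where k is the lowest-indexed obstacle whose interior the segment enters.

Obstacle 1 [(0,11) (8,0) (11,11)]:
  edge (0,11)–(8,0): clear
  edge (8,0)–(11,11): clear
  edge (11,11)–(0,11): clear
  midpoint (17,19) outside
  → clear
Obstacle 2 [(14,0) (20,0) (24,9) (19,11) (14,9)]:
  edge (14,0)–(20,0): clear
  edge (20,0)–(24,9): clear
  edge (24,9)–(19,11): clear
  edge (19,11)–(14,9): clear
  edge (14,9)–(14,0): clear
  midpoint (17,19) outside
  → clear
Obstacle 3 [(2,16) (11,14) (9,24) (3,21)]:
  edge (2,16)–(11,14): clear
  edge (11,14)–(9,24): clear
  edge (9,24)–(3,21): clear
  edge (3,21)–(2,16): clear
  midpoint (17,19) outside
  → clear

FREE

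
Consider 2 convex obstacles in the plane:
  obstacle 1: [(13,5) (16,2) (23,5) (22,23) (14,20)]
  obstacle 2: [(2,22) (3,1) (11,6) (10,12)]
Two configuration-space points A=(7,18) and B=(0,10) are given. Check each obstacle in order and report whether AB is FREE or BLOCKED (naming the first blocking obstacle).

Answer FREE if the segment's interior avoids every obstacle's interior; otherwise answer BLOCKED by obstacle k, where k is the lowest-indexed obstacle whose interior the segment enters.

Obstacle 1 [(13,5) (16,2) (23,5) (22,23) (14,20)]:
  edge (13,5)–(16,2): clear
  edge (16,2)–(23,5): clear
  edge (23,5)–(22,23): clear
  edge (22,23)–(14,20): clear
  edge (14,20)–(13,5): clear
  midpoint (7/2,14) outside
  → clear
Obstacle 2 [(2,22) (3,1) (11,6) (10,12)]:
  edge (2,22)–(3,1): crosses AB
  edge (3,1)–(11,6): clear
  edge (11,6)–(10,12): clear
  edge (10,12)–(2,22): crosses AB
  → BLOCKED

BLOCKED by obstacle 2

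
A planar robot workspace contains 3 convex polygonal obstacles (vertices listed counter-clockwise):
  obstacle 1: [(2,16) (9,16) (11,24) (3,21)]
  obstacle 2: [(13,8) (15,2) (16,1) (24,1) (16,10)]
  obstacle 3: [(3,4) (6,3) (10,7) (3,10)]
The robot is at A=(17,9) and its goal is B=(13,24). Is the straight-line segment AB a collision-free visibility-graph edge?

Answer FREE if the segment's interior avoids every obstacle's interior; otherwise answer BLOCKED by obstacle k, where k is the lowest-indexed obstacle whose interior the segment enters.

FREE

Obstacle 1 [(2,16) (9,16) (11,24) (3,21)]:
  edge (2,16)–(9,16): clear
  edge (9,16)–(11,24): clear
  edge (11,24)–(3,21): clear
  edge (3,21)–(2,16): clear
  midpoint (15,33/2) outside
  → clear
Obstacle 2 [(13,8) (15,2) (16,1) (24,1) (16,10)]:
  edge (13,8)–(15,2): clear
  edge (15,2)–(16,1): clear
  edge (16,1)–(24,1): clear
  edge (24,1)–(16,10): clear
  edge (16,10)–(13,8): clear
  midpoint (15,33/2) outside
  → clear
Obstacle 3 [(3,4) (6,3) (10,7) (3,10)]:
  edge (3,4)–(6,3): clear
  edge (6,3)–(10,7): clear
  edge (10,7)–(3,10): clear
  edge (3,10)–(3,4): clear
  midpoint (15,33/2) outside
  → clear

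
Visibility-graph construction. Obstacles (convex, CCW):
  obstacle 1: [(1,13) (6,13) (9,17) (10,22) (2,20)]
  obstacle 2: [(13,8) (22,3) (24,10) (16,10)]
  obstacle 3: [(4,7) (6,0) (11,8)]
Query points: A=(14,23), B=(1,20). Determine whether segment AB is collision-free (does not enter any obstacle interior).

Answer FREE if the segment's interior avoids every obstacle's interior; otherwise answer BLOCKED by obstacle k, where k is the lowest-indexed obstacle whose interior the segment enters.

FREE

Obstacle 1 [(1,13) (6,13) (9,17) (10,22) (2,20)]:
  edge (1,13)–(6,13): clear
  edge (6,13)–(9,17): clear
  edge (9,17)–(10,22): clear
  edge (10,22)–(2,20): clear
  edge (2,20)–(1,13): clear
  midpoint (15/2,43/2) outside
  → clear
Obstacle 2 [(13,8) (22,3) (24,10) (16,10)]:
  edge (13,8)–(22,3): clear
  edge (22,3)–(24,10): clear
  edge (24,10)–(16,10): clear
  edge (16,10)–(13,8): clear
  midpoint (15/2,43/2) outside
  → clear
Obstacle 3 [(4,7) (6,0) (11,8)]:
  edge (4,7)–(6,0): clear
  edge (6,0)–(11,8): clear
  edge (11,8)–(4,7): clear
  midpoint (15/2,43/2) outside
  → clear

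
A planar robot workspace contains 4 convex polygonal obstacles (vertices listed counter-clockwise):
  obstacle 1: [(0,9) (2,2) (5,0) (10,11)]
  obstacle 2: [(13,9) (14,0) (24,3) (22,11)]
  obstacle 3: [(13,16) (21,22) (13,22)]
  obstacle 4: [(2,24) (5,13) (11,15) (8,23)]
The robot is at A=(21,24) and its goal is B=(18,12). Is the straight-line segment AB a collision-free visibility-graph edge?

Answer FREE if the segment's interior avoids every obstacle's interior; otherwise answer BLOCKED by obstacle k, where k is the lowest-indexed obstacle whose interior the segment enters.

Obstacle 1 [(0,9) (2,2) (5,0) (10,11)]:
  edge (0,9)–(2,2): clear
  edge (2,2)–(5,0): clear
  edge (5,0)–(10,11): clear
  edge (10,11)–(0,9): clear
  midpoint (39/2,18) outside
  → clear
Obstacle 2 [(13,9) (14,0) (24,3) (22,11)]:
  edge (13,9)–(14,0): clear
  edge (14,0)–(24,3): clear
  edge (24,3)–(22,11): clear
  edge (22,11)–(13,9): clear
  midpoint (39/2,18) outside
  → clear
Obstacle 3 [(13,16) (21,22) (13,22)]:
  edge (13,16)–(21,22): crosses AB
  edge (21,22)–(13,22): crosses AB
  edge (13,22)–(13,16): clear
  → BLOCKED
Obstacle 4 [(2,24) (5,13) (11,15) (8,23)]:
  edge (2,24)–(5,13): clear
  edge (5,13)–(11,15): clear
  edge (11,15)–(8,23): clear
  edge (8,23)–(2,24): clear
  midpoint (39/2,18) outside
  → clear

BLOCKED by obstacle 3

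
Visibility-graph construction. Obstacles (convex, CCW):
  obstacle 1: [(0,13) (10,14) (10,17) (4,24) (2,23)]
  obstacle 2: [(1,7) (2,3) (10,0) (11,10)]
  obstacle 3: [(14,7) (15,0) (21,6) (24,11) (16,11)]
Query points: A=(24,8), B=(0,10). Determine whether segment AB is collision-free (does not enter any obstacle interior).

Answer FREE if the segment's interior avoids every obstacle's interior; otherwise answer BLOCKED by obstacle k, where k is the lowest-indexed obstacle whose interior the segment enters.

BLOCKED by obstacle 2

Obstacle 1 [(0,13) (10,14) (10,17) (4,24) (2,23)]:
  edge (0,13)–(10,14): clear
  edge (10,14)–(10,17): clear
  edge (10,17)–(4,24): clear
  edge (4,24)–(2,23): clear
  edge (2,23)–(0,13): clear
  midpoint (12,9) outside
  → clear
Obstacle 2 [(1,7) (2,3) (10,0) (11,10)]:
  edge (1,7)–(2,3): clear
  edge (2,3)–(10,0): clear
  edge (10,0)–(11,10): crosses AB
  edge (11,10)–(1,7): crosses AB
  → BLOCKED
Obstacle 3 [(14,7) (15,0) (21,6) (24,11) (16,11)]:
  edge (14,7)–(15,0): clear
  edge (15,0)–(21,6): clear
  edge (21,6)–(24,11): crosses AB
  edge (24,11)–(16,11): clear
  edge (16,11)–(14,7): crosses AB
  → BLOCKED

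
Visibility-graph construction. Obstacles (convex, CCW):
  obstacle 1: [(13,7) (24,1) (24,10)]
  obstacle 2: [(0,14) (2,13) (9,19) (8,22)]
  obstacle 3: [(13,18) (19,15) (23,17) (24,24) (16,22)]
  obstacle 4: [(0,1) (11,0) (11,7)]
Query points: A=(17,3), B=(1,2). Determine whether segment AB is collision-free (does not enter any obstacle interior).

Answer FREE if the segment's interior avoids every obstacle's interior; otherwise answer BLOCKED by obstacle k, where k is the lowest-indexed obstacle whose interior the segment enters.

BLOCKED by obstacle 4

Obstacle 1 [(13,7) (24,1) (24,10)]:
  edge (13,7)–(24,1): clear
  edge (24,1)–(24,10): clear
  edge (24,10)–(13,7): clear
  midpoint (9,5/2) outside
  → clear
Obstacle 2 [(0,14) (2,13) (9,19) (8,22)]:
  edge (0,14)–(2,13): clear
  edge (2,13)–(9,19): clear
  edge (9,19)–(8,22): clear
  edge (8,22)–(0,14): clear
  midpoint (9,5/2) outside
  → clear
Obstacle 3 [(13,18) (19,15) (23,17) (24,24) (16,22)]:
  edge (13,18)–(19,15): clear
  edge (19,15)–(23,17): clear
  edge (23,17)–(24,24): clear
  edge (24,24)–(16,22): clear
  edge (16,22)–(13,18): clear
  midpoint (9,5/2) outside
  → clear
Obstacle 4 [(0,1) (11,0) (11,7)]:
  edge (0,1)–(11,0): clear
  edge (11,0)–(11,7): crosses AB
  edge (11,7)–(0,1): crosses AB
  → BLOCKED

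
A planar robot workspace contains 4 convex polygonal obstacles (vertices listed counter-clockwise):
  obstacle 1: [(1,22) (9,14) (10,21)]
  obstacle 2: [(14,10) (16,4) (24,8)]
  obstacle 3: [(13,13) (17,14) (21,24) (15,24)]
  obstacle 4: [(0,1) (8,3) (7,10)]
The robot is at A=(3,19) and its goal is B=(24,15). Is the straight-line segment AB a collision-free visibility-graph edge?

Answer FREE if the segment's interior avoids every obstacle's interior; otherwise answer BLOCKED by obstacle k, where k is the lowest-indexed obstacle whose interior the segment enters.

Obstacle 1 [(1,22) (9,14) (10,21)]:
  edge (1,22)–(9,14): crosses AB
  edge (9,14)–(10,21): crosses AB
  edge (10,21)–(1,22): clear
  → BLOCKED
Obstacle 2 [(14,10) (16,4) (24,8)]:
  edge (14,10)–(16,4): clear
  edge (16,4)–(24,8): clear
  edge (24,8)–(14,10): clear
  midpoint (27/2,17) outside
  → clear
Obstacle 3 [(13,13) (17,14) (21,24) (15,24)]:
  edge (13,13)–(17,14): clear
  edge (17,14)–(21,24): crosses AB
  edge (21,24)–(15,24): clear
  edge (15,24)–(13,13): crosses AB
  → BLOCKED
Obstacle 4 [(0,1) (8,3) (7,10)]:
  edge (0,1)–(8,3): clear
  edge (8,3)–(7,10): clear
  edge (7,10)–(0,1): clear
  midpoint (27/2,17) outside
  → clear

BLOCKED by obstacle 1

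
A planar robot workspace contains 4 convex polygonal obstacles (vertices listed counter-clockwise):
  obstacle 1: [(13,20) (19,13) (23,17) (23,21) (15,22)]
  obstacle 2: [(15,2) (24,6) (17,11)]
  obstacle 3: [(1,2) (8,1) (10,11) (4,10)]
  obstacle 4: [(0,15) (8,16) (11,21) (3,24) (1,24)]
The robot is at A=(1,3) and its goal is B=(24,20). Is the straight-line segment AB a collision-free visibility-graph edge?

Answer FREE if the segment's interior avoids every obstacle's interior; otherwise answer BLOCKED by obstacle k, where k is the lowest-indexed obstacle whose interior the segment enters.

BLOCKED by obstacle 1

Obstacle 1 [(13,20) (19,13) (23,17) (23,21) (15,22)]:
  edge (13,20)–(19,13): crosses AB
  edge (19,13)–(23,17): clear
  edge (23,17)–(23,21): crosses AB
  edge (23,21)–(15,22): clear
  edge (15,22)–(13,20): clear
  → BLOCKED
Obstacle 2 [(15,2) (24,6) (17,11)]:
  edge (15,2)–(24,6): clear
  edge (24,6)–(17,11): clear
  edge (17,11)–(15,2): clear
  midpoint (25/2,23/2) outside
  → clear
Obstacle 3 [(1,2) (8,1) (10,11) (4,10)]:
  edge (1,2)–(8,1): clear
  edge (8,1)–(10,11): crosses AB
  edge (10,11)–(4,10): clear
  edge (4,10)–(1,2): crosses AB
  → BLOCKED
Obstacle 4 [(0,15) (8,16) (11,21) (3,24) (1,24)]:
  edge (0,15)–(8,16): clear
  edge (8,16)–(11,21): clear
  edge (11,21)–(3,24): clear
  edge (3,24)–(1,24): clear
  edge (1,24)–(0,15): clear
  midpoint (25/2,23/2) outside
  → clear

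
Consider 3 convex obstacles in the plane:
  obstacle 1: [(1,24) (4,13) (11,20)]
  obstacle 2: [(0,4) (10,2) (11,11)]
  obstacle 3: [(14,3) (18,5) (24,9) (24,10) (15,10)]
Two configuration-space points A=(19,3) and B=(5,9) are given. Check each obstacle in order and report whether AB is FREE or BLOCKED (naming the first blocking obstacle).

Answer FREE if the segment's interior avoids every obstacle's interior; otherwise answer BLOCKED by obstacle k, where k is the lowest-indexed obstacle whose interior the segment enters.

Obstacle 1 [(1,24) (4,13) (11,20)]:
  edge (1,24)–(4,13): clear
  edge (4,13)–(11,20): clear
  edge (11,20)–(1,24): clear
  midpoint (12,6) outside
  → clear
Obstacle 2 [(0,4) (10,2) (11,11)]:
  edge (0,4)–(10,2): clear
  edge (10,2)–(11,11): crosses AB
  edge (11,11)–(0,4): crosses AB
  → BLOCKED
Obstacle 3 [(14,3) (18,5) (24,9) (24,10) (15,10)]:
  edge (14,3)–(18,5): crosses AB
  edge (18,5)–(24,9): clear
  edge (24,9)–(24,10): clear
  edge (24,10)–(15,10): clear
  edge (15,10)–(14,3): crosses AB
  → BLOCKED

BLOCKED by obstacle 2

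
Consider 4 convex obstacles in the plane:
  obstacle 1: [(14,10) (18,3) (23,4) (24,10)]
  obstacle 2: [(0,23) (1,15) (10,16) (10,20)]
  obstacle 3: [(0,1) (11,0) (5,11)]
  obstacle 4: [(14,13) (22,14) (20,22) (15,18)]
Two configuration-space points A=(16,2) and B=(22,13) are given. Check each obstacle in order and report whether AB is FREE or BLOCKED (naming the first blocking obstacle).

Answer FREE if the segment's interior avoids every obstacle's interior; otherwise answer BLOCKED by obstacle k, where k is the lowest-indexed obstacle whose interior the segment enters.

Obstacle 1 [(14,10) (18,3) (23,4) (24,10)]:
  edge (14,10)–(18,3): crosses AB
  edge (18,3)–(23,4): clear
  edge (23,4)–(24,10): clear
  edge (24,10)–(14,10): crosses AB
  → BLOCKED
Obstacle 2 [(0,23) (1,15) (10,16) (10,20)]:
  edge (0,23)–(1,15): clear
  edge (1,15)–(10,16): clear
  edge (10,16)–(10,20): clear
  edge (10,20)–(0,23): clear
  midpoint (19,15/2) outside
  → clear
Obstacle 3 [(0,1) (11,0) (5,11)]:
  edge (0,1)–(11,0): clear
  edge (11,0)–(5,11): clear
  edge (5,11)–(0,1): clear
  midpoint (19,15/2) outside
  → clear
Obstacle 4 [(14,13) (22,14) (20,22) (15,18)]:
  edge (14,13)–(22,14): clear
  edge (22,14)–(20,22): clear
  edge (20,22)–(15,18): clear
  edge (15,18)–(14,13): clear
  midpoint (19,15/2) outside
  → clear

BLOCKED by obstacle 1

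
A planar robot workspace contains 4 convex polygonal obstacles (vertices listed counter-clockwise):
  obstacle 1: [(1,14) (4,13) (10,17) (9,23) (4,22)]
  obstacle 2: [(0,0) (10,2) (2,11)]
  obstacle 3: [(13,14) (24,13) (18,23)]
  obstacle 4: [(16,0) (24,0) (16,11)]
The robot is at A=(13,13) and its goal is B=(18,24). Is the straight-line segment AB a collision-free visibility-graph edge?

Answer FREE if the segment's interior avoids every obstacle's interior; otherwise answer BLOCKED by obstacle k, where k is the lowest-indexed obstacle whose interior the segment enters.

BLOCKED by obstacle 3

Obstacle 1 [(1,14) (4,13) (10,17) (9,23) (4,22)]:
  edge (1,14)–(4,13): clear
  edge (4,13)–(10,17): clear
  edge (10,17)–(9,23): clear
  edge (9,23)–(4,22): clear
  edge (4,22)–(1,14): clear
  midpoint (31/2,37/2) outside
  → clear
Obstacle 2 [(0,0) (10,2) (2,11)]:
  edge (0,0)–(10,2): clear
  edge (10,2)–(2,11): clear
  edge (2,11)–(0,0): clear
  midpoint (31/2,37/2) outside
  → clear
Obstacle 3 [(13,14) (24,13) (18,23)]:
  edge (13,14)–(24,13): crosses AB
  edge (24,13)–(18,23): clear
  edge (18,23)–(13,14): crosses AB
  → BLOCKED
Obstacle 4 [(16,0) (24,0) (16,11)]:
  edge (16,0)–(24,0): clear
  edge (24,0)–(16,11): clear
  edge (16,11)–(16,0): clear
  midpoint (31/2,37/2) outside
  → clear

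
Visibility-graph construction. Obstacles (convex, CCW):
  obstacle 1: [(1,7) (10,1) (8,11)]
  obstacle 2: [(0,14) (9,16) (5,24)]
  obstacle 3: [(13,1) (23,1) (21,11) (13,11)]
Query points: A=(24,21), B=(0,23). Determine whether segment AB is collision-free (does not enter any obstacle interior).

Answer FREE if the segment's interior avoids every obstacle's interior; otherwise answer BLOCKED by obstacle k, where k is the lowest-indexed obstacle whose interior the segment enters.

BLOCKED by obstacle 2

Obstacle 1 [(1,7) (10,1) (8,11)]:
  edge (1,7)–(10,1): clear
  edge (10,1)–(8,11): clear
  edge (8,11)–(1,7): clear
  midpoint (12,22) outside
  → clear
Obstacle 2 [(0,14) (9,16) (5,24)]:
  edge (0,14)–(9,16): clear
  edge (9,16)–(5,24): crosses AB
  edge (5,24)–(0,14): crosses AB
  → BLOCKED
Obstacle 3 [(13,1) (23,1) (21,11) (13,11)]:
  edge (13,1)–(23,1): clear
  edge (23,1)–(21,11): clear
  edge (21,11)–(13,11): clear
  edge (13,11)–(13,1): clear
  midpoint (12,22) outside
  → clear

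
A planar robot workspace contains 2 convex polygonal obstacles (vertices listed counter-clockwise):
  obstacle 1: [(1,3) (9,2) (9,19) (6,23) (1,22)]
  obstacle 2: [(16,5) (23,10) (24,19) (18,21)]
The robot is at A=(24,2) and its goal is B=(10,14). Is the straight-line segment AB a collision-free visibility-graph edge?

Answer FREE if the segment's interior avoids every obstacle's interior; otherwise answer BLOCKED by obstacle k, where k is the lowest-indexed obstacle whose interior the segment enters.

Obstacle 1 [(1,3) (9,2) (9,19) (6,23) (1,22)]:
  edge (1,3)–(9,2): clear
  edge (9,2)–(9,19): clear
  edge (9,19)–(6,23): clear
  edge (6,23)–(1,22): clear
  edge (1,22)–(1,3): clear
  midpoint (17,8) outside
  → clear
Obstacle 2 [(16,5) (23,10) (24,19) (18,21)]:
  edge (16,5)–(23,10): crosses AB
  edge (23,10)–(24,19): clear
  edge (24,19)–(18,21): clear
  edge (18,21)–(16,5): crosses AB
  → BLOCKED

BLOCKED by obstacle 2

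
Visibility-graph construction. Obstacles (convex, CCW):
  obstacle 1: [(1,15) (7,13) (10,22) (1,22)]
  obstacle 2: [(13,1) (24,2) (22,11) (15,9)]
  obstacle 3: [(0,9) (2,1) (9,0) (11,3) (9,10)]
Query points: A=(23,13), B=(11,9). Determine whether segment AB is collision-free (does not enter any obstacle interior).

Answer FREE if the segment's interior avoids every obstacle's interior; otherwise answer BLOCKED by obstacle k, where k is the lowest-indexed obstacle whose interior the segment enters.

Obstacle 1 [(1,15) (7,13) (10,22) (1,22)]:
  edge (1,15)–(7,13): clear
  edge (7,13)–(10,22): clear
  edge (10,22)–(1,22): clear
  edge (1,22)–(1,15): clear
  midpoint (17,11) outside
  → clear
Obstacle 2 [(13,1) (24,2) (22,11) (15,9)]:
  edge (13,1)–(24,2): clear
  edge (24,2)–(22,11): clear
  edge (22,11)–(15,9): clear
  edge (15,9)–(13,1): clear
  midpoint (17,11) outside
  → clear
Obstacle 3 [(0,9) (2,1) (9,0) (11,3) (9,10)]:
  edge (0,9)–(2,1): clear
  edge (2,1)–(9,0): clear
  edge (9,0)–(11,3): clear
  edge (11,3)–(9,10): clear
  edge (9,10)–(0,9): clear
  midpoint (17,11) outside
  → clear

FREE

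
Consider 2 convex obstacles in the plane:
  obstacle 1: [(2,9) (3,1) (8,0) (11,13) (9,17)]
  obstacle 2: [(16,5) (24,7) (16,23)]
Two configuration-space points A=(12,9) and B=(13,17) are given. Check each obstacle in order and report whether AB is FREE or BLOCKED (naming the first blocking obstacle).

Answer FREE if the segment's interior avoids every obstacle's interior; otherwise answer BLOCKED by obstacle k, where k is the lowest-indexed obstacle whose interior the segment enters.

Obstacle 1 [(2,9) (3,1) (8,0) (11,13) (9,17)]:
  edge (2,9)–(3,1): clear
  edge (3,1)–(8,0): clear
  edge (8,0)–(11,13): clear
  edge (11,13)–(9,17): clear
  edge (9,17)–(2,9): clear
  midpoint (25/2,13) outside
  → clear
Obstacle 2 [(16,5) (24,7) (16,23)]:
  edge (16,5)–(24,7): clear
  edge (24,7)–(16,23): clear
  edge (16,23)–(16,5): clear
  midpoint (25/2,13) outside
  → clear

FREE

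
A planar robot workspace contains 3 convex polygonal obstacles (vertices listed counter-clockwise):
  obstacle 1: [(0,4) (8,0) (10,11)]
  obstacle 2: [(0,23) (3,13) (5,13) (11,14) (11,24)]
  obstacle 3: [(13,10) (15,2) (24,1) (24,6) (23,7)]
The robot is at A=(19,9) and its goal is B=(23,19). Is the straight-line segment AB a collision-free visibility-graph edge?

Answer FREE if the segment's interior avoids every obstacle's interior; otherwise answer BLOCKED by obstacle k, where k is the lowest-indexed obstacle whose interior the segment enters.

Obstacle 1 [(0,4) (8,0) (10,11)]:
  edge (0,4)–(8,0): clear
  edge (8,0)–(10,11): clear
  edge (10,11)–(0,4): clear
  midpoint (21,14) outside
  → clear
Obstacle 2 [(0,23) (3,13) (5,13) (11,14) (11,24)]:
  edge (0,23)–(3,13): clear
  edge (3,13)–(5,13): clear
  edge (5,13)–(11,14): clear
  edge (11,14)–(11,24): clear
  edge (11,24)–(0,23): clear
  midpoint (21,14) outside
  → clear
Obstacle 3 [(13,10) (15,2) (24,1) (24,6) (23,7)]:
  edge (13,10)–(15,2): clear
  edge (15,2)–(24,1): clear
  edge (24,1)–(24,6): clear
  edge (24,6)–(23,7): clear
  edge (23,7)–(13,10): clear
  midpoint (21,14) outside
  → clear

FREE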